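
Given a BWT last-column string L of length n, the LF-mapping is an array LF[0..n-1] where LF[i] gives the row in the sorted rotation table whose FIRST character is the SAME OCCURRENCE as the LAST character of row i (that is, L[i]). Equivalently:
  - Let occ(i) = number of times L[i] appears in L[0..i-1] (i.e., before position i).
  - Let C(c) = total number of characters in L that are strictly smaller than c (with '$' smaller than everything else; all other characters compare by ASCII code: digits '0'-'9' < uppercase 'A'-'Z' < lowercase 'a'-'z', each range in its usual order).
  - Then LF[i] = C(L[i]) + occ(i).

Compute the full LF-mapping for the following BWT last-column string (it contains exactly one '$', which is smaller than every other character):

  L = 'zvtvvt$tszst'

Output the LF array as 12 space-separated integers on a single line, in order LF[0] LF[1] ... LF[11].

Answer: 10 7 3 8 9 4 0 5 1 11 2 6

Derivation:
Char counts: '$':1, 's':2, 't':4, 'v':3, 'z':2
C (first-col start): C('$')=0, C('s')=1, C('t')=3, C('v')=7, C('z')=10
L[0]='z': occ=0, LF[0]=C('z')+0=10+0=10
L[1]='v': occ=0, LF[1]=C('v')+0=7+0=7
L[2]='t': occ=0, LF[2]=C('t')+0=3+0=3
L[3]='v': occ=1, LF[3]=C('v')+1=7+1=8
L[4]='v': occ=2, LF[4]=C('v')+2=7+2=9
L[5]='t': occ=1, LF[5]=C('t')+1=3+1=4
L[6]='$': occ=0, LF[6]=C('$')+0=0+0=0
L[7]='t': occ=2, LF[7]=C('t')+2=3+2=5
L[8]='s': occ=0, LF[8]=C('s')+0=1+0=1
L[9]='z': occ=1, LF[9]=C('z')+1=10+1=11
L[10]='s': occ=1, LF[10]=C('s')+1=1+1=2
L[11]='t': occ=3, LF[11]=C('t')+3=3+3=6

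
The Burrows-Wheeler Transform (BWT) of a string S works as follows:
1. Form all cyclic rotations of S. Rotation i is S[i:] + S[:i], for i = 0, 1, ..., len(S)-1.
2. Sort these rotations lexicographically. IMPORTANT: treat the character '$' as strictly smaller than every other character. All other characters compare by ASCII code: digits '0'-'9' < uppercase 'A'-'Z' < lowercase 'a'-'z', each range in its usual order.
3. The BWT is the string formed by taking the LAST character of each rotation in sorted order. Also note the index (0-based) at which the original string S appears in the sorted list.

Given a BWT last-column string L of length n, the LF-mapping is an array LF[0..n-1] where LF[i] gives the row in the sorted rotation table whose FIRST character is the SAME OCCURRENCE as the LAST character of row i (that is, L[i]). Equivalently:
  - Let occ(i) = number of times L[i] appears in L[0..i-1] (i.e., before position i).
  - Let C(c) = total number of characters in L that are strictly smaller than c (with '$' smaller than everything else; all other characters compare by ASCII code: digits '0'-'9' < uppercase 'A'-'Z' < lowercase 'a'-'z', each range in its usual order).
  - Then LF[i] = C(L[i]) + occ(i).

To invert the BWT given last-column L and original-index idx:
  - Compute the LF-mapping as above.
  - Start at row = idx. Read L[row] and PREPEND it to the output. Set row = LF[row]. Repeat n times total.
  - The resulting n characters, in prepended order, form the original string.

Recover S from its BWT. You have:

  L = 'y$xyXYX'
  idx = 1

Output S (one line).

LF mapping: 5 0 4 6 1 3 2
Walk LF starting at row 1, prepending L[row]:
  step 1: row=1, L[1]='$', prepend. Next row=LF[1]=0
  step 2: row=0, L[0]='y', prepend. Next row=LF[0]=5
  step 3: row=5, L[5]='Y', prepend. Next row=LF[5]=3
  step 4: row=3, L[3]='y', prepend. Next row=LF[3]=6
  step 5: row=6, L[6]='X', prepend. Next row=LF[6]=2
  step 6: row=2, L[2]='x', prepend. Next row=LF[2]=4
  step 7: row=4, L[4]='X', prepend. Next row=LF[4]=1
Reversed output: XxXyYy$

Answer: XxXyYy$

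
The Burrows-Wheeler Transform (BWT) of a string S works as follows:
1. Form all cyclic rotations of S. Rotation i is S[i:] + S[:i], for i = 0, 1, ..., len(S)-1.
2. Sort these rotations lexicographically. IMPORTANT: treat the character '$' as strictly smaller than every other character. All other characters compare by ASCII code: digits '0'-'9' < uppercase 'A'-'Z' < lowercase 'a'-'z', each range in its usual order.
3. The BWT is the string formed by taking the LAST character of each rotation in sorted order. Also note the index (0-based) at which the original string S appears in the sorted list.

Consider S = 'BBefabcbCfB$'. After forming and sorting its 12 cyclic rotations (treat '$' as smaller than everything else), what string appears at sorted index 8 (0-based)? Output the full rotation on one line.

Answer: cbCfB$BBefab

Derivation:
All 12 rotations (rotation i = S[i:]+S[:i]):
  rot[0] = BBefabcbCfB$
  rot[1] = BefabcbCfB$B
  rot[2] = efabcbCfB$BB
  rot[3] = fabcbCfB$BBe
  rot[4] = abcbCfB$BBef
  rot[5] = bcbCfB$BBefa
  rot[6] = cbCfB$BBefab
  rot[7] = bCfB$BBefabc
  rot[8] = CfB$BBefabcb
  rot[9] = fB$BBefabcbC
  rot[10] = B$BBefabcbCf
  rot[11] = $BBefabcbCfB
Sorted (with $ < everything):
  sorted[0] = $BBefabcbCfB
  sorted[1] = B$BBefabcbCf
  sorted[2] = BBefabcbCfB$
  sorted[3] = BefabcbCfB$B
  sorted[4] = CfB$BBefabcb
  sorted[5] = abcbCfB$BBef
  sorted[6] = bCfB$BBefabc
  sorted[7] = bcbCfB$BBefa
  sorted[8] = cbCfB$BBefab
  sorted[9] = efabcbCfB$BB
  sorted[10] = fB$BBefabcbC
  sorted[11] = fabcbCfB$BBe
sorted[8] = cbCfB$BBefab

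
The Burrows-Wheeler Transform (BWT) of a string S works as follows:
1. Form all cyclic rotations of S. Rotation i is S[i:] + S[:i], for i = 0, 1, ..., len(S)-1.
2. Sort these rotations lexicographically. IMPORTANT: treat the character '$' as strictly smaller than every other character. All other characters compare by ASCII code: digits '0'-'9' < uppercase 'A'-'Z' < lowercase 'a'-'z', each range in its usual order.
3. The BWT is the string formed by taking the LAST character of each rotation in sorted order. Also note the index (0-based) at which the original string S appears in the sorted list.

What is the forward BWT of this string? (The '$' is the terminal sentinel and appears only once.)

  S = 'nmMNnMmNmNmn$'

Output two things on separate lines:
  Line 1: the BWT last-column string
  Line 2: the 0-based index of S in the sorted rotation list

All 13 rotations (rotation i = S[i:]+S[:i]):
  rot[0] = nmMNnMmNmNmn$
  rot[1] = mMNnMmNmNmn$n
  rot[2] = MNnMmNmNmn$nm
  rot[3] = NnMmNmNmn$nmM
  rot[4] = nMmNmNmn$nmMN
  rot[5] = MmNmNmn$nmMNn
  rot[6] = mNmNmn$nmMNnM
  rot[7] = NmNmn$nmMNnMm
  rot[8] = mNmn$nmMNnMmN
  rot[9] = Nmn$nmMNnMmNm
  rot[10] = mn$nmMNnMmNmN
  rot[11] = n$nmMNnMmNmNm
  rot[12] = $nmMNnMmNmNmn
Sorted (with $ < everything):
  sorted[0] = $nmMNnMmNmNmn  (last char: 'n')
  sorted[1] = MNnMmNmNmn$nm  (last char: 'm')
  sorted[2] = MmNmNmn$nmMNn  (last char: 'n')
  sorted[3] = NmNmn$nmMNnMm  (last char: 'm')
  sorted[4] = Nmn$nmMNnMmNm  (last char: 'm')
  sorted[5] = NnMmNmNmn$nmM  (last char: 'M')
  sorted[6] = mMNnMmNmNmn$n  (last char: 'n')
  sorted[7] = mNmNmn$nmMNnM  (last char: 'M')
  sorted[8] = mNmn$nmMNnMmN  (last char: 'N')
  sorted[9] = mn$nmMNnMmNmN  (last char: 'N')
  sorted[10] = n$nmMNnMmNmNm  (last char: 'm')
  sorted[11] = nMmNmNmn$nmMN  (last char: 'N')
  sorted[12] = nmMNnMmNmNmn$  (last char: '$')
Last column: nmnmmMnMNNmN$
Original string S is at sorted index 12

Answer: nmnmmMnMNNmN$
12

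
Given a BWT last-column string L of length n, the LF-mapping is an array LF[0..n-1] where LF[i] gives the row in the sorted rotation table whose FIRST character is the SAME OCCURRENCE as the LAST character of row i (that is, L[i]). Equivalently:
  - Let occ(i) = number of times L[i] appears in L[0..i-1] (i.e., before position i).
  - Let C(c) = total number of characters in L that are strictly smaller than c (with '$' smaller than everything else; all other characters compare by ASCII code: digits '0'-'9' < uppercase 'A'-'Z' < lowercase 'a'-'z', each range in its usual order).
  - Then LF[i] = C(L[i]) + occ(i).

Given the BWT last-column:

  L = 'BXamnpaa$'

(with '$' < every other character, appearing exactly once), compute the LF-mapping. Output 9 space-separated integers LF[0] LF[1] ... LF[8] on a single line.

Char counts: '$':1, 'B':1, 'X':1, 'a':3, 'm':1, 'n':1, 'p':1
C (first-col start): C('$')=0, C('B')=1, C('X')=2, C('a')=3, C('m')=6, C('n')=7, C('p')=8
L[0]='B': occ=0, LF[0]=C('B')+0=1+0=1
L[1]='X': occ=0, LF[1]=C('X')+0=2+0=2
L[2]='a': occ=0, LF[2]=C('a')+0=3+0=3
L[3]='m': occ=0, LF[3]=C('m')+0=6+0=6
L[4]='n': occ=0, LF[4]=C('n')+0=7+0=7
L[5]='p': occ=0, LF[5]=C('p')+0=8+0=8
L[6]='a': occ=1, LF[6]=C('a')+1=3+1=4
L[7]='a': occ=2, LF[7]=C('a')+2=3+2=5
L[8]='$': occ=0, LF[8]=C('$')+0=0+0=0

Answer: 1 2 3 6 7 8 4 5 0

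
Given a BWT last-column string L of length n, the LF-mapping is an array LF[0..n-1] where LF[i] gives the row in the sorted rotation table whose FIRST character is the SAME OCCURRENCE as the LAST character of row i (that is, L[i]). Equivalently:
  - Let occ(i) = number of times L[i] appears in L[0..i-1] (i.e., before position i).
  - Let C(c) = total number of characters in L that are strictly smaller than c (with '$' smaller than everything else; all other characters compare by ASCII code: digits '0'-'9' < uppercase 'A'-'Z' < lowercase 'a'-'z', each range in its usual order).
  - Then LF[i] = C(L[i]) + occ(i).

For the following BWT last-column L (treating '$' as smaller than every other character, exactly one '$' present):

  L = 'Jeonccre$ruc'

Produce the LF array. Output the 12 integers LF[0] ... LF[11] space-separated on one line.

Char counts: '$':1, 'J':1, 'c':3, 'e':2, 'n':1, 'o':1, 'r':2, 'u':1
C (first-col start): C('$')=0, C('J')=1, C('c')=2, C('e')=5, C('n')=7, C('o')=8, C('r')=9, C('u')=11
L[0]='J': occ=0, LF[0]=C('J')+0=1+0=1
L[1]='e': occ=0, LF[1]=C('e')+0=5+0=5
L[2]='o': occ=0, LF[2]=C('o')+0=8+0=8
L[3]='n': occ=0, LF[3]=C('n')+0=7+0=7
L[4]='c': occ=0, LF[4]=C('c')+0=2+0=2
L[5]='c': occ=1, LF[5]=C('c')+1=2+1=3
L[6]='r': occ=0, LF[6]=C('r')+0=9+0=9
L[7]='e': occ=1, LF[7]=C('e')+1=5+1=6
L[8]='$': occ=0, LF[8]=C('$')+0=0+0=0
L[9]='r': occ=1, LF[9]=C('r')+1=9+1=10
L[10]='u': occ=0, LF[10]=C('u')+0=11+0=11
L[11]='c': occ=2, LF[11]=C('c')+2=2+2=4

Answer: 1 5 8 7 2 3 9 6 0 10 11 4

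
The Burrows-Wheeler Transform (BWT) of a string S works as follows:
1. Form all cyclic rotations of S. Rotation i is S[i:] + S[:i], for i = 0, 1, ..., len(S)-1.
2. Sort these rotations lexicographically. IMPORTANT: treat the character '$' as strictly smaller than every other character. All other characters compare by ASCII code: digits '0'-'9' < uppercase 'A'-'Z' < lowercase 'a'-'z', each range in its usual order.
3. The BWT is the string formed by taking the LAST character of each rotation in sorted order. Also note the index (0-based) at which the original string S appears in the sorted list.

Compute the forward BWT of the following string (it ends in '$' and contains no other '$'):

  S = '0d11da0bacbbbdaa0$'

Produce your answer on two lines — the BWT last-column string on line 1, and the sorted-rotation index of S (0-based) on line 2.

Answer: 0aa$d1addb0cbba01b
3

Derivation:
All 18 rotations (rotation i = S[i:]+S[:i]):
  rot[0] = 0d11da0bacbbbdaa0$
  rot[1] = d11da0bacbbbdaa0$0
  rot[2] = 11da0bacbbbdaa0$0d
  rot[3] = 1da0bacbbbdaa0$0d1
  rot[4] = da0bacbbbdaa0$0d11
  rot[5] = a0bacbbbdaa0$0d11d
  rot[6] = 0bacbbbdaa0$0d11da
  rot[7] = bacbbbdaa0$0d11da0
  rot[8] = acbbbdaa0$0d11da0b
  rot[9] = cbbbdaa0$0d11da0ba
  rot[10] = bbbdaa0$0d11da0bac
  rot[11] = bbdaa0$0d11da0bacb
  rot[12] = bdaa0$0d11da0bacbb
  rot[13] = daa0$0d11da0bacbbb
  rot[14] = aa0$0d11da0bacbbbd
  rot[15] = a0$0d11da0bacbbbda
  rot[16] = 0$0d11da0bacbbbdaa
  rot[17] = $0d11da0bacbbbdaa0
Sorted (with $ < everything):
  sorted[0] = $0d11da0bacbbbdaa0  (last char: '0')
  sorted[1] = 0$0d11da0bacbbbdaa  (last char: 'a')
  sorted[2] = 0bacbbbdaa0$0d11da  (last char: 'a')
  sorted[3] = 0d11da0bacbbbdaa0$  (last char: '$')
  sorted[4] = 11da0bacbbbdaa0$0d  (last char: 'd')
  sorted[5] = 1da0bacbbbdaa0$0d1  (last char: '1')
  sorted[6] = a0$0d11da0bacbbbda  (last char: 'a')
  sorted[7] = a0bacbbbdaa0$0d11d  (last char: 'd')
  sorted[8] = aa0$0d11da0bacbbbd  (last char: 'd')
  sorted[9] = acbbbdaa0$0d11da0b  (last char: 'b')
  sorted[10] = bacbbbdaa0$0d11da0  (last char: '0')
  sorted[11] = bbbdaa0$0d11da0bac  (last char: 'c')
  sorted[12] = bbdaa0$0d11da0bacb  (last char: 'b')
  sorted[13] = bdaa0$0d11da0bacbb  (last char: 'b')
  sorted[14] = cbbbdaa0$0d11da0ba  (last char: 'a')
  sorted[15] = d11da0bacbbbdaa0$0  (last char: '0')
  sorted[16] = da0bacbbbdaa0$0d11  (last char: '1')
  sorted[17] = daa0$0d11da0bacbbb  (last char: 'b')
Last column: 0aa$d1addb0cbba01b
Original string S is at sorted index 3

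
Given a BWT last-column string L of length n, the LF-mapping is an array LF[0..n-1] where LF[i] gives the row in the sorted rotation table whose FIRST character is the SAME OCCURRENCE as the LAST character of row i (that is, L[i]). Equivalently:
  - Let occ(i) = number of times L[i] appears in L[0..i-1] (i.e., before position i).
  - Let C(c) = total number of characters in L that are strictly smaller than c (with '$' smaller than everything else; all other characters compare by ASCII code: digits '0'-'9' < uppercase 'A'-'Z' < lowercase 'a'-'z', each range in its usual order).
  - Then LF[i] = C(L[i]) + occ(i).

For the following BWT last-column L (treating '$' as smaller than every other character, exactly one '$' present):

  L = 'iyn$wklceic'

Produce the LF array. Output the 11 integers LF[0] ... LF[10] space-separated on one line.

Char counts: '$':1, 'c':2, 'e':1, 'i':2, 'k':1, 'l':1, 'n':1, 'w':1, 'y':1
C (first-col start): C('$')=0, C('c')=1, C('e')=3, C('i')=4, C('k')=6, C('l')=7, C('n')=8, C('w')=9, C('y')=10
L[0]='i': occ=0, LF[0]=C('i')+0=4+0=4
L[1]='y': occ=0, LF[1]=C('y')+0=10+0=10
L[2]='n': occ=0, LF[2]=C('n')+0=8+0=8
L[3]='$': occ=0, LF[3]=C('$')+0=0+0=0
L[4]='w': occ=0, LF[4]=C('w')+0=9+0=9
L[5]='k': occ=0, LF[5]=C('k')+0=6+0=6
L[6]='l': occ=0, LF[6]=C('l')+0=7+0=7
L[7]='c': occ=0, LF[7]=C('c')+0=1+0=1
L[8]='e': occ=0, LF[8]=C('e')+0=3+0=3
L[9]='i': occ=1, LF[9]=C('i')+1=4+1=5
L[10]='c': occ=1, LF[10]=C('c')+1=1+1=2

Answer: 4 10 8 0 9 6 7 1 3 5 2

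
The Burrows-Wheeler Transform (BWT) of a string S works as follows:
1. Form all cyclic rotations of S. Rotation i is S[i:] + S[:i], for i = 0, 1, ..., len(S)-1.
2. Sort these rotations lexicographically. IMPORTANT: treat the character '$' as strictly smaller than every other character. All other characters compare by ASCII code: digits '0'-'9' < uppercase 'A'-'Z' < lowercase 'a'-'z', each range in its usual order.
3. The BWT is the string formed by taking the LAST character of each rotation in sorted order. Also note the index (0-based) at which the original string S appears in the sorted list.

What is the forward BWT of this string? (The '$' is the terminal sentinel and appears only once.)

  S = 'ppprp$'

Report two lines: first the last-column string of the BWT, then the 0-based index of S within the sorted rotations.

All 6 rotations (rotation i = S[i:]+S[:i]):
  rot[0] = ppprp$
  rot[1] = pprp$p
  rot[2] = prp$pp
  rot[3] = rp$ppp
  rot[4] = p$pppr
  rot[5] = $ppprp
Sorted (with $ < everything):
  sorted[0] = $ppprp  (last char: 'p')
  sorted[1] = p$pppr  (last char: 'r')
  sorted[2] = ppprp$  (last char: '$')
  sorted[3] = pprp$p  (last char: 'p')
  sorted[4] = prp$pp  (last char: 'p')
  sorted[5] = rp$ppp  (last char: 'p')
Last column: pr$ppp
Original string S is at sorted index 2

Answer: pr$ppp
2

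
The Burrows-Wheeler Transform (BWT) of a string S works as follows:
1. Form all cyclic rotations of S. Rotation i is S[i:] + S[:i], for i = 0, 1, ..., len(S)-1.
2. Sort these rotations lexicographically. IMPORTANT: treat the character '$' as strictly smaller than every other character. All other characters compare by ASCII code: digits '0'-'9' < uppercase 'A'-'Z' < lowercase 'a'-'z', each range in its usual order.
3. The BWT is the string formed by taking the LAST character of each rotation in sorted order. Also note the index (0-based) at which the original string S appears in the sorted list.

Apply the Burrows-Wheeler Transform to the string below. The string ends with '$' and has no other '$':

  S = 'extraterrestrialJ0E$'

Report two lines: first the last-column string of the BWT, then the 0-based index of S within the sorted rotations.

All 20 rotations (rotation i = S[i:]+S[:i]):
  rot[0] = extraterrestrialJ0E$
  rot[1] = xtraterrestrialJ0E$e
  rot[2] = traterrestrialJ0E$ex
  rot[3] = raterrestrialJ0E$ext
  rot[4] = aterrestrialJ0E$extr
  rot[5] = terrestrialJ0E$extra
  rot[6] = errestrialJ0E$extrat
  rot[7] = rrestrialJ0E$extrate
  rot[8] = restrialJ0E$extrater
  rot[9] = estrialJ0E$extraterr
  rot[10] = strialJ0E$extraterre
  rot[11] = trialJ0E$extraterres
  rot[12] = rialJ0E$extraterrest
  rot[13] = ialJ0E$extraterrestr
  rot[14] = alJ0E$extraterrestri
  rot[15] = lJ0E$extraterrestria
  rot[16] = J0E$extraterrestrial
  rot[17] = 0E$extraterrestrialJ
  rot[18] = E$extraterrestrialJ0
  rot[19] = $extraterrestrialJ0E
Sorted (with $ < everything):
  sorted[0] = $extraterrestrialJ0E  (last char: 'E')
  sorted[1] = 0E$extraterrestrialJ  (last char: 'J')
  sorted[2] = E$extraterrestrialJ0  (last char: '0')
  sorted[3] = J0E$extraterrestrial  (last char: 'l')
  sorted[4] = alJ0E$extraterrestri  (last char: 'i')
  sorted[5] = aterrestrialJ0E$extr  (last char: 'r')
  sorted[6] = errestrialJ0E$extrat  (last char: 't')
  sorted[7] = estrialJ0E$extraterr  (last char: 'r')
  sorted[8] = extraterrestrialJ0E$  (last char: '$')
  sorted[9] = ialJ0E$extraterrestr  (last char: 'r')
  sorted[10] = lJ0E$extraterrestria  (last char: 'a')
  sorted[11] = raterrestrialJ0E$ext  (last char: 't')
  sorted[12] = restrialJ0E$extrater  (last char: 'r')
  sorted[13] = rialJ0E$extraterrest  (last char: 't')
  sorted[14] = rrestrialJ0E$extrate  (last char: 'e')
  sorted[15] = strialJ0E$extraterre  (last char: 'e')
  sorted[16] = terrestrialJ0E$extra  (last char: 'a')
  sorted[17] = traterrestrialJ0E$ex  (last char: 'x')
  sorted[18] = trialJ0E$extraterres  (last char: 's')
  sorted[19] = xtraterrestrialJ0E$e  (last char: 'e')
Last column: EJ0lirtr$ratrteeaxse
Original string S is at sorted index 8

Answer: EJ0lirtr$ratrteeaxse
8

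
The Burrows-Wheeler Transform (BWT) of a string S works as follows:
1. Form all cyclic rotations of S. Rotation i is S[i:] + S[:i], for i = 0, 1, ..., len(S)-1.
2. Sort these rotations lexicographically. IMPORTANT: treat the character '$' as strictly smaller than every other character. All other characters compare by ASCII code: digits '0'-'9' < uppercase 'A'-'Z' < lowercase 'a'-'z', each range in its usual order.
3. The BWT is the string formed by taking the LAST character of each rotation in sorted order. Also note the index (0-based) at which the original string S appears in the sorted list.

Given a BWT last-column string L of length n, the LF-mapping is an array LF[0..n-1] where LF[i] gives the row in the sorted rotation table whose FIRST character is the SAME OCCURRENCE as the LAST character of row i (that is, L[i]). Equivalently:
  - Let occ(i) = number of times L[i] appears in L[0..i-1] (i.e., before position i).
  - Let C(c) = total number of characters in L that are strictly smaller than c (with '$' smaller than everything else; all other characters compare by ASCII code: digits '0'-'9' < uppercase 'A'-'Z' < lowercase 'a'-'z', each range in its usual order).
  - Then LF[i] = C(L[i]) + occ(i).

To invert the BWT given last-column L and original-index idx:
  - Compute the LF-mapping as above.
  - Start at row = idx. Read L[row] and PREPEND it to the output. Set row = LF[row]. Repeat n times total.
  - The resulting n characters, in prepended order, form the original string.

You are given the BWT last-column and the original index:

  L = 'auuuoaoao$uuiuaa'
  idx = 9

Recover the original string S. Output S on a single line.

LF mapping: 1 10 11 12 7 2 8 3 9 0 13 14 6 15 4 5
Walk LF starting at row 9, prepending L[row]:
  step 1: row=9, L[9]='$', prepend. Next row=LF[9]=0
  step 2: row=0, L[0]='a', prepend. Next row=LF[0]=1
  step 3: row=1, L[1]='u', prepend. Next row=LF[1]=10
  step 4: row=10, L[10]='u', prepend. Next row=LF[10]=13
  step 5: row=13, L[13]='u', prepend. Next row=LF[13]=15
  step 6: row=15, L[15]='a', prepend. Next row=LF[15]=5
  step 7: row=5, L[5]='a', prepend. Next row=LF[5]=2
  step 8: row=2, L[2]='u', prepend. Next row=LF[2]=11
  step 9: row=11, L[11]='u', prepend. Next row=LF[11]=14
  step 10: row=14, L[14]='a', prepend. Next row=LF[14]=4
  step 11: row=4, L[4]='o', prepend. Next row=LF[4]=7
  step 12: row=7, L[7]='a', prepend. Next row=LF[7]=3
  step 13: row=3, L[3]='u', prepend. Next row=LF[3]=12
  step 14: row=12, L[12]='i', prepend. Next row=LF[12]=6
  step 15: row=6, L[6]='o', prepend. Next row=LF[6]=8
  step 16: row=8, L[8]='o', prepend. Next row=LF[8]=9
Reversed output: ooiuaoauuaauuua$

Answer: ooiuaoauuaauuua$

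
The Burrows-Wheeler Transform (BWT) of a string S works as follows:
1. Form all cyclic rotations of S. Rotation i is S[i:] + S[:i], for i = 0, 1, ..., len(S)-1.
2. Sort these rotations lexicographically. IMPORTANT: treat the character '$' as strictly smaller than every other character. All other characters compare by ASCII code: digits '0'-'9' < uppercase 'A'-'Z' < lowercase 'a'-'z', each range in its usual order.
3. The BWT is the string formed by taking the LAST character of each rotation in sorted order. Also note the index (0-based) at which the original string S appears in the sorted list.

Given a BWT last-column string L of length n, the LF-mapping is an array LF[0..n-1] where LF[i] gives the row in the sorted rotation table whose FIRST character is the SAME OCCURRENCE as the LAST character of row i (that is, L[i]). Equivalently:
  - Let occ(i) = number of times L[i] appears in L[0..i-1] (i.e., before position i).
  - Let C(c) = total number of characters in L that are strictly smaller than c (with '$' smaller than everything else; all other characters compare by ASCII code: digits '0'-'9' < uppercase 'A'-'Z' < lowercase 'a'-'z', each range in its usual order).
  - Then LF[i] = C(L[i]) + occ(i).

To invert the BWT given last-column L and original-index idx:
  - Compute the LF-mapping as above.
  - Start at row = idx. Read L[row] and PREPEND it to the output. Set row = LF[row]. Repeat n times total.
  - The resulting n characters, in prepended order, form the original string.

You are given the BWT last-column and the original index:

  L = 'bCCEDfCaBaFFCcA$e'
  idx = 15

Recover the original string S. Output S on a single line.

Answer: efCCaFFaDCBECAcb$

Derivation:
LF mapping: 13 3 4 8 7 16 5 11 2 12 9 10 6 14 1 0 15
Walk LF starting at row 15, prepending L[row]:
  step 1: row=15, L[15]='$', prepend. Next row=LF[15]=0
  step 2: row=0, L[0]='b', prepend. Next row=LF[0]=13
  step 3: row=13, L[13]='c', prepend. Next row=LF[13]=14
  step 4: row=14, L[14]='A', prepend. Next row=LF[14]=1
  step 5: row=1, L[1]='C', prepend. Next row=LF[1]=3
  step 6: row=3, L[3]='E', prepend. Next row=LF[3]=8
  step 7: row=8, L[8]='B', prepend. Next row=LF[8]=2
  step 8: row=2, L[2]='C', prepend. Next row=LF[2]=4
  step 9: row=4, L[4]='D', prepend. Next row=LF[4]=7
  step 10: row=7, L[7]='a', prepend. Next row=LF[7]=11
  step 11: row=11, L[11]='F', prepend. Next row=LF[11]=10
  step 12: row=10, L[10]='F', prepend. Next row=LF[10]=9
  step 13: row=9, L[9]='a', prepend. Next row=LF[9]=12
  step 14: row=12, L[12]='C', prepend. Next row=LF[12]=6
  step 15: row=6, L[6]='C', prepend. Next row=LF[6]=5
  step 16: row=5, L[5]='f', prepend. Next row=LF[5]=16
  step 17: row=16, L[16]='e', prepend. Next row=LF[16]=15
Reversed output: efCCaFFaDCBECAcb$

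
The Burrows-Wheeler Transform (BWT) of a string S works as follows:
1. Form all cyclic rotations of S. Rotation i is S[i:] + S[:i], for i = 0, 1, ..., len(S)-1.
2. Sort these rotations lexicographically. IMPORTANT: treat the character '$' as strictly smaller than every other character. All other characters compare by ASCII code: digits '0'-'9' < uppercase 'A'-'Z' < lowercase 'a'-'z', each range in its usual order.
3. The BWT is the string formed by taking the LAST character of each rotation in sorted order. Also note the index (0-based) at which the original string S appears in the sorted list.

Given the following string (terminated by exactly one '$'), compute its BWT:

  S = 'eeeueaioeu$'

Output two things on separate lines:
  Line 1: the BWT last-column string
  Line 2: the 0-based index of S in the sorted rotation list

Answer: ueu$eoeaiee
3

Derivation:
All 11 rotations (rotation i = S[i:]+S[:i]):
  rot[0] = eeeueaioeu$
  rot[1] = eeueaioeu$e
  rot[2] = eueaioeu$ee
  rot[3] = ueaioeu$eee
  rot[4] = eaioeu$eeeu
  rot[5] = aioeu$eeeue
  rot[6] = ioeu$eeeuea
  rot[7] = oeu$eeeueai
  rot[8] = eu$eeeueaio
  rot[9] = u$eeeueaioe
  rot[10] = $eeeueaioeu
Sorted (with $ < everything):
  sorted[0] = $eeeueaioeu  (last char: 'u')
  sorted[1] = aioeu$eeeue  (last char: 'e')
  sorted[2] = eaioeu$eeeu  (last char: 'u')
  sorted[3] = eeeueaioeu$  (last char: '$')
  sorted[4] = eeueaioeu$e  (last char: 'e')
  sorted[5] = eu$eeeueaio  (last char: 'o')
  sorted[6] = eueaioeu$ee  (last char: 'e')
  sorted[7] = ioeu$eeeuea  (last char: 'a')
  sorted[8] = oeu$eeeueai  (last char: 'i')
  sorted[9] = u$eeeueaioe  (last char: 'e')
  sorted[10] = ueaioeu$eee  (last char: 'e')
Last column: ueu$eoeaiee
Original string S is at sorted index 3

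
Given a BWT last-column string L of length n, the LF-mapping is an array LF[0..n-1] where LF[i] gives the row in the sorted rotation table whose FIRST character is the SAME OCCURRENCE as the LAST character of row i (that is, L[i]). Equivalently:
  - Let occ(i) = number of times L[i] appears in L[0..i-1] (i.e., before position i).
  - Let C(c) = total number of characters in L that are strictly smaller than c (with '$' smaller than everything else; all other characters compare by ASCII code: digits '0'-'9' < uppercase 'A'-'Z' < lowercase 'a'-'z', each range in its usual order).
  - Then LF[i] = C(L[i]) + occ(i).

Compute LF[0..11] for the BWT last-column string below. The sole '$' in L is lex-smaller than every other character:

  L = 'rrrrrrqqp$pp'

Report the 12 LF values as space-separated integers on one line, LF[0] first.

Char counts: '$':1, 'p':3, 'q':2, 'r':6
C (first-col start): C('$')=0, C('p')=1, C('q')=4, C('r')=6
L[0]='r': occ=0, LF[0]=C('r')+0=6+0=6
L[1]='r': occ=1, LF[1]=C('r')+1=6+1=7
L[2]='r': occ=2, LF[2]=C('r')+2=6+2=8
L[3]='r': occ=3, LF[3]=C('r')+3=6+3=9
L[4]='r': occ=4, LF[4]=C('r')+4=6+4=10
L[5]='r': occ=5, LF[5]=C('r')+5=6+5=11
L[6]='q': occ=0, LF[6]=C('q')+0=4+0=4
L[7]='q': occ=1, LF[7]=C('q')+1=4+1=5
L[8]='p': occ=0, LF[8]=C('p')+0=1+0=1
L[9]='$': occ=0, LF[9]=C('$')+0=0+0=0
L[10]='p': occ=1, LF[10]=C('p')+1=1+1=2
L[11]='p': occ=2, LF[11]=C('p')+2=1+2=3

Answer: 6 7 8 9 10 11 4 5 1 0 2 3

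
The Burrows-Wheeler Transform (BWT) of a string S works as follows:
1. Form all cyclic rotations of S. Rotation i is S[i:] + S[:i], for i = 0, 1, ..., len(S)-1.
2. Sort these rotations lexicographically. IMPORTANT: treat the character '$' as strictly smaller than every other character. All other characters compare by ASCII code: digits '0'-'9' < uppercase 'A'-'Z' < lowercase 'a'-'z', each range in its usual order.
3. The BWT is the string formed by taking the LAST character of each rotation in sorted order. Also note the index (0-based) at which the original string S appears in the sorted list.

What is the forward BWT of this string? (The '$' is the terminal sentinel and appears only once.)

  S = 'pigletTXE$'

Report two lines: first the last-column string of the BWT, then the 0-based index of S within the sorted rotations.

All 10 rotations (rotation i = S[i:]+S[:i]):
  rot[0] = pigletTXE$
  rot[1] = igletTXE$p
  rot[2] = gletTXE$pi
  rot[3] = letTXE$pig
  rot[4] = etTXE$pigl
  rot[5] = tTXE$pigle
  rot[6] = TXE$piglet
  rot[7] = XE$pigletT
  rot[8] = E$pigletTX
  rot[9] = $pigletTXE
Sorted (with $ < everything):
  sorted[0] = $pigletTXE  (last char: 'E')
  sorted[1] = E$pigletTX  (last char: 'X')
  sorted[2] = TXE$piglet  (last char: 't')
  sorted[3] = XE$pigletT  (last char: 'T')
  sorted[4] = etTXE$pigl  (last char: 'l')
  sorted[5] = gletTXE$pi  (last char: 'i')
  sorted[6] = igletTXE$p  (last char: 'p')
  sorted[7] = letTXE$pig  (last char: 'g')
  sorted[8] = pigletTXE$  (last char: '$')
  sorted[9] = tTXE$pigle  (last char: 'e')
Last column: EXtTlipg$e
Original string S is at sorted index 8

Answer: EXtTlipg$e
8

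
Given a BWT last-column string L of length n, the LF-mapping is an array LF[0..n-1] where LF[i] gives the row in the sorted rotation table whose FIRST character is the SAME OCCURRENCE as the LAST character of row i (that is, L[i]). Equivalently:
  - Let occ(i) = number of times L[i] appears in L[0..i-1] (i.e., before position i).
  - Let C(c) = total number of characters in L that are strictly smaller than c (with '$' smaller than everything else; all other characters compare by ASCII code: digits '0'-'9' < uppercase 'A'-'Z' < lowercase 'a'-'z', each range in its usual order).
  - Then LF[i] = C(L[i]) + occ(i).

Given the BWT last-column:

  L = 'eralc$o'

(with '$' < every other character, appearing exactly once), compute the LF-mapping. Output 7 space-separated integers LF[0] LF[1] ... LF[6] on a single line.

Answer: 3 6 1 4 2 0 5

Derivation:
Char counts: '$':1, 'a':1, 'c':1, 'e':1, 'l':1, 'o':1, 'r':1
C (first-col start): C('$')=0, C('a')=1, C('c')=2, C('e')=3, C('l')=4, C('o')=5, C('r')=6
L[0]='e': occ=0, LF[0]=C('e')+0=3+0=3
L[1]='r': occ=0, LF[1]=C('r')+0=6+0=6
L[2]='a': occ=0, LF[2]=C('a')+0=1+0=1
L[3]='l': occ=0, LF[3]=C('l')+0=4+0=4
L[4]='c': occ=0, LF[4]=C('c')+0=2+0=2
L[5]='$': occ=0, LF[5]=C('$')+0=0+0=0
L[6]='o': occ=0, LF[6]=C('o')+0=5+0=5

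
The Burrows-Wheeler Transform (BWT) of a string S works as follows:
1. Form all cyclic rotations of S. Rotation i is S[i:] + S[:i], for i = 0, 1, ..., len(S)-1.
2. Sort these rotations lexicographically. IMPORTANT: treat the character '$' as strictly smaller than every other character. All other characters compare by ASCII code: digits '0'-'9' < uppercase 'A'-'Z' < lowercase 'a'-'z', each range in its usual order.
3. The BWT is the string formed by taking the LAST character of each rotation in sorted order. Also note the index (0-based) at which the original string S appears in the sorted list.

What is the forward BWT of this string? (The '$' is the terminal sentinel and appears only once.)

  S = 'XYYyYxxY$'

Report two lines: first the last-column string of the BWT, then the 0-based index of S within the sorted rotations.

Answer: Y$xXyYxYY
1

Derivation:
All 9 rotations (rotation i = S[i:]+S[:i]):
  rot[0] = XYYyYxxY$
  rot[1] = YYyYxxY$X
  rot[2] = YyYxxY$XY
  rot[3] = yYxxY$XYY
  rot[4] = YxxY$XYYy
  rot[5] = xxY$XYYyY
  rot[6] = xY$XYYyYx
  rot[7] = Y$XYYyYxx
  rot[8] = $XYYyYxxY
Sorted (with $ < everything):
  sorted[0] = $XYYyYxxY  (last char: 'Y')
  sorted[1] = XYYyYxxY$  (last char: '$')
  sorted[2] = Y$XYYyYxx  (last char: 'x')
  sorted[3] = YYyYxxY$X  (last char: 'X')
  sorted[4] = YxxY$XYYy  (last char: 'y')
  sorted[5] = YyYxxY$XY  (last char: 'Y')
  sorted[6] = xY$XYYyYx  (last char: 'x')
  sorted[7] = xxY$XYYyY  (last char: 'Y')
  sorted[8] = yYxxY$XYY  (last char: 'Y')
Last column: Y$xXyYxYY
Original string S is at sorted index 1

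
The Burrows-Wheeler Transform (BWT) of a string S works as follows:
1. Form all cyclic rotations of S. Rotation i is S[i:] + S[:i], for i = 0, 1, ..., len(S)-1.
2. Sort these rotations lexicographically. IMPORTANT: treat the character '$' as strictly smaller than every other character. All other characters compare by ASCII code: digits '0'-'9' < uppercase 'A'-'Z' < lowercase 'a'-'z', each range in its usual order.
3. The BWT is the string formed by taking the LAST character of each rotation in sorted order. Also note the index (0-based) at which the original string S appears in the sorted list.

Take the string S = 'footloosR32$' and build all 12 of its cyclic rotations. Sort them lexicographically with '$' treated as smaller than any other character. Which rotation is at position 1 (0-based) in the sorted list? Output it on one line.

All 12 rotations (rotation i = S[i:]+S[:i]):
  rot[0] = footloosR32$
  rot[1] = ootloosR32$f
  rot[2] = otloosR32$fo
  rot[3] = tloosR32$foo
  rot[4] = loosR32$foot
  rot[5] = oosR32$footl
  rot[6] = osR32$footlo
  rot[7] = sR32$footloo
  rot[8] = R32$footloos
  rot[9] = 32$footloosR
  rot[10] = 2$footloosR3
  rot[11] = $footloosR32
Sorted (with $ < everything):
  sorted[0] = $footloosR32
  sorted[1] = 2$footloosR3
  sorted[2] = 32$footloosR
  sorted[3] = R32$footloos
  sorted[4] = footloosR32$
  sorted[5] = loosR32$foot
  sorted[6] = oosR32$footl
  sorted[7] = ootloosR32$f
  sorted[8] = osR32$footlo
  sorted[9] = otloosR32$fo
  sorted[10] = sR32$footloo
  sorted[11] = tloosR32$foo
sorted[1] = 2$footloosR3

Answer: 2$footloosR3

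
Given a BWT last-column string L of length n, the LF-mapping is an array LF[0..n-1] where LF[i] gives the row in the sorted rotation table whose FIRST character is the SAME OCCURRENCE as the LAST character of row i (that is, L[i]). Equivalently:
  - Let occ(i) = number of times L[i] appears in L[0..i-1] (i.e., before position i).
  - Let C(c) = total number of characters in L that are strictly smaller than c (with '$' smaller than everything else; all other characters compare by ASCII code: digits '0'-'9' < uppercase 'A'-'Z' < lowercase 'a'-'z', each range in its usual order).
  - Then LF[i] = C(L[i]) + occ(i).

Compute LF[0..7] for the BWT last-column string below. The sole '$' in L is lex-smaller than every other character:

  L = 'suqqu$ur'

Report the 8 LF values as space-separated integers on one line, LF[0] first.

Answer: 4 5 1 2 6 0 7 3

Derivation:
Char counts: '$':1, 'q':2, 'r':1, 's':1, 'u':3
C (first-col start): C('$')=0, C('q')=1, C('r')=3, C('s')=4, C('u')=5
L[0]='s': occ=0, LF[0]=C('s')+0=4+0=4
L[1]='u': occ=0, LF[1]=C('u')+0=5+0=5
L[2]='q': occ=0, LF[2]=C('q')+0=1+0=1
L[3]='q': occ=1, LF[3]=C('q')+1=1+1=2
L[4]='u': occ=1, LF[4]=C('u')+1=5+1=6
L[5]='$': occ=0, LF[5]=C('$')+0=0+0=0
L[6]='u': occ=2, LF[6]=C('u')+2=5+2=7
L[7]='r': occ=0, LF[7]=C('r')+0=3+0=3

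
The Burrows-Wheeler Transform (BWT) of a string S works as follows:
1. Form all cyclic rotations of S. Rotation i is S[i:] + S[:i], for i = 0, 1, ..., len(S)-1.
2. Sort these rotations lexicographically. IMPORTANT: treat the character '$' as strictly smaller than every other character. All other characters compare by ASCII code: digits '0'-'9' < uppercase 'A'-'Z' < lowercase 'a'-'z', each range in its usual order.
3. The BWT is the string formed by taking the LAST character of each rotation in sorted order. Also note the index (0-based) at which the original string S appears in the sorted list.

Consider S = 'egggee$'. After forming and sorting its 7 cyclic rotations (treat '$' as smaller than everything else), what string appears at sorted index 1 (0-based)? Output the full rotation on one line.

All 7 rotations (rotation i = S[i:]+S[:i]):
  rot[0] = egggee$
  rot[1] = gggee$e
  rot[2] = ggee$eg
  rot[3] = gee$egg
  rot[4] = ee$eggg
  rot[5] = e$eggge
  rot[6] = $egggee
Sorted (with $ < everything):
  sorted[0] = $egggee
  sorted[1] = e$eggge
  sorted[2] = ee$eggg
  sorted[3] = egggee$
  sorted[4] = gee$egg
  sorted[5] = ggee$eg
  sorted[6] = gggee$e
sorted[1] = e$eggge

Answer: e$eggge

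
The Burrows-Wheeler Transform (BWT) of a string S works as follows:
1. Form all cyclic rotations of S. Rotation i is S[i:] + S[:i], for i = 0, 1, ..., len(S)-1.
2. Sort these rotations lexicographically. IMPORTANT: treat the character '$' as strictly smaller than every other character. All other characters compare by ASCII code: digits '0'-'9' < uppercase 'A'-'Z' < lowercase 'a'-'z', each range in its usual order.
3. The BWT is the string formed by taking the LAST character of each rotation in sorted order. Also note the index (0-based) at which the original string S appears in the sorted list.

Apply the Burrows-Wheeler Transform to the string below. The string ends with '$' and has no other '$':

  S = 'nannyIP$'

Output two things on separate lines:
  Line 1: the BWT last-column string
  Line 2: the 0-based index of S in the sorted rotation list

All 8 rotations (rotation i = S[i:]+S[:i]):
  rot[0] = nannyIP$
  rot[1] = annyIP$n
  rot[2] = nnyIP$na
  rot[3] = nyIP$nan
  rot[4] = yIP$nann
  rot[5] = IP$nanny
  rot[6] = P$nannyI
  rot[7] = $nannyIP
Sorted (with $ < everything):
  sorted[0] = $nannyIP  (last char: 'P')
  sorted[1] = IP$nanny  (last char: 'y')
  sorted[2] = P$nannyI  (last char: 'I')
  sorted[3] = annyIP$n  (last char: 'n')
  sorted[4] = nannyIP$  (last char: '$')
  sorted[5] = nnyIP$na  (last char: 'a')
  sorted[6] = nyIP$nan  (last char: 'n')
  sorted[7] = yIP$nann  (last char: 'n')
Last column: PyIn$ann
Original string S is at sorted index 4

Answer: PyIn$ann
4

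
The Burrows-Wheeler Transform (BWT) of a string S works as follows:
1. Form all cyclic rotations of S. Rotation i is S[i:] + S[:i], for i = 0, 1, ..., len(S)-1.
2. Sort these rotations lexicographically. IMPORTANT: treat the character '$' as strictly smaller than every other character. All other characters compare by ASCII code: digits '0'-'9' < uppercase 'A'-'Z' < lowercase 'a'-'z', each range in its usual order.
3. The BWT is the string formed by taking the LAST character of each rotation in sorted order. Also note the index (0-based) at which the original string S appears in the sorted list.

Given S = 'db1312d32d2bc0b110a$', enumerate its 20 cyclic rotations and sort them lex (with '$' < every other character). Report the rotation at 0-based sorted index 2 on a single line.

Answer: 0b110a$db1312d32d2bc

Derivation:
All 20 rotations (rotation i = S[i:]+S[:i]):
  rot[0] = db1312d32d2bc0b110a$
  rot[1] = b1312d32d2bc0b110a$d
  rot[2] = 1312d32d2bc0b110a$db
  rot[3] = 312d32d2bc0b110a$db1
  rot[4] = 12d32d2bc0b110a$db13
  rot[5] = 2d32d2bc0b110a$db131
  rot[6] = d32d2bc0b110a$db1312
  rot[7] = 32d2bc0b110a$db1312d
  rot[8] = 2d2bc0b110a$db1312d3
  rot[9] = d2bc0b110a$db1312d32
  rot[10] = 2bc0b110a$db1312d32d
  rot[11] = bc0b110a$db1312d32d2
  rot[12] = c0b110a$db1312d32d2b
  rot[13] = 0b110a$db1312d32d2bc
  rot[14] = b110a$db1312d32d2bc0
  rot[15] = 110a$db1312d32d2bc0b
  rot[16] = 10a$db1312d32d2bc0b1
  rot[17] = 0a$db1312d32d2bc0b11
  rot[18] = a$db1312d32d2bc0b110
  rot[19] = $db1312d32d2bc0b110a
Sorted (with $ < everything):
  sorted[0] = $db1312d32d2bc0b110a
  sorted[1] = 0a$db1312d32d2bc0b11
  sorted[2] = 0b110a$db1312d32d2bc
  sorted[3] = 10a$db1312d32d2bc0b1
  sorted[4] = 110a$db1312d32d2bc0b
  sorted[5] = 12d32d2bc0b110a$db13
  sorted[6] = 1312d32d2bc0b110a$db
  sorted[7] = 2bc0b110a$db1312d32d
  sorted[8] = 2d2bc0b110a$db1312d3
  sorted[9] = 2d32d2bc0b110a$db131
  sorted[10] = 312d32d2bc0b110a$db1
  sorted[11] = 32d2bc0b110a$db1312d
  sorted[12] = a$db1312d32d2bc0b110
  sorted[13] = b110a$db1312d32d2bc0
  sorted[14] = b1312d32d2bc0b110a$d
  sorted[15] = bc0b110a$db1312d32d2
  sorted[16] = c0b110a$db1312d32d2b
  sorted[17] = d2bc0b110a$db1312d32
  sorted[18] = d32d2bc0b110a$db1312
  sorted[19] = db1312d32d2bc0b110a$
sorted[2] = 0b110a$db1312d32d2bc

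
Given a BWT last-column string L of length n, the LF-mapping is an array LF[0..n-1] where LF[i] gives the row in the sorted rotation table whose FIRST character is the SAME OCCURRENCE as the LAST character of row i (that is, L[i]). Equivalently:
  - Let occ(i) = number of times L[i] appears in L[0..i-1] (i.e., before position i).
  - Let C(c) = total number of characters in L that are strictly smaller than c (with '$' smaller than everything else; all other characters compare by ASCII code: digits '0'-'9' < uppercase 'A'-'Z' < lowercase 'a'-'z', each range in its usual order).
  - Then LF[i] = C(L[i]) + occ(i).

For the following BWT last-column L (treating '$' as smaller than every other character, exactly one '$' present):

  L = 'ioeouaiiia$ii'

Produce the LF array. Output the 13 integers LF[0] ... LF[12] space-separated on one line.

Answer: 4 10 3 11 12 1 5 6 7 2 0 8 9

Derivation:
Char counts: '$':1, 'a':2, 'e':1, 'i':6, 'o':2, 'u':1
C (first-col start): C('$')=0, C('a')=1, C('e')=3, C('i')=4, C('o')=10, C('u')=12
L[0]='i': occ=0, LF[0]=C('i')+0=4+0=4
L[1]='o': occ=0, LF[1]=C('o')+0=10+0=10
L[2]='e': occ=0, LF[2]=C('e')+0=3+0=3
L[3]='o': occ=1, LF[3]=C('o')+1=10+1=11
L[4]='u': occ=0, LF[4]=C('u')+0=12+0=12
L[5]='a': occ=0, LF[5]=C('a')+0=1+0=1
L[6]='i': occ=1, LF[6]=C('i')+1=4+1=5
L[7]='i': occ=2, LF[7]=C('i')+2=4+2=6
L[8]='i': occ=3, LF[8]=C('i')+3=4+3=7
L[9]='a': occ=1, LF[9]=C('a')+1=1+1=2
L[10]='$': occ=0, LF[10]=C('$')+0=0+0=0
L[11]='i': occ=4, LF[11]=C('i')+4=4+4=8
L[12]='i': occ=5, LF[12]=C('i')+5=4+5=9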